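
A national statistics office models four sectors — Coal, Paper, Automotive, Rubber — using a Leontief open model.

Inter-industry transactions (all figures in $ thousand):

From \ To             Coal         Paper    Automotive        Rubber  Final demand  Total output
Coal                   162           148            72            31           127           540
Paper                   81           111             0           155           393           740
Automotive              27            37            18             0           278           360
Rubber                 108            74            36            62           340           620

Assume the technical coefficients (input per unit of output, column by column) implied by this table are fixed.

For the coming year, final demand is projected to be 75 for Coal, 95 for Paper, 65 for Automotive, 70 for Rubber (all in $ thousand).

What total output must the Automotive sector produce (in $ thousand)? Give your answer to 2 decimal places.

Technical coefficients a_ij = z_ij / X_j:
  a_CC = 162/540 = 0.30, a_PC = 81/540 = 0.15, a_AC = 27/540 = 0.05, a_RC = 108/540 = 0.20
  a_CP = 148/740 = 0.20, a_PP = 111/740 = 0.15, a_AP = 37/740 = 0.05, a_RP = 74/740 = 0.10
  a_CA = 72/360 = 0.20, a_PA = 0/360 = 0.00, a_AA = 18/360 = 0.05, a_RA = 36/360 = 0.10
  a_CR = 31/620 = 0.05, a_PR = 155/620 = 0.25, a_AR = 0/620 = 0.00, a_RR = 62/620 = 0.10
I − A =
  [   0.70    -0.20    -0.20    -0.05]
  [  -0.15     0.85     0.00    -0.25]
  [  -0.05    -0.05     0.95     0.00]
  [  -0.20    -0.10    -0.10     0.90]
Compute the cofactors C_ij = (−1)^(i+j)·(3×3 minor ij) of I−A; the adjugate is their transpose:
adj(I−A) = Cᵀ =
  [ 0.701750   0.185000   0.157250   0.090375]
  [ 0.177000   0.579750   0.055250   0.170875]
  [ 0.046250   0.040250   0.471750   0.013750]
  [ 0.180750   0.110000   0.093500   0.526750]
det(I−A) = Σ_j (I−A)_1j·C_1j = (0.70)(0.701750) + (-0.20)(0.177000) + (-0.20)(0.046250) + (-0.05)(0.180750) = 0.4375375
(I − A)⁻¹ = adj(I−A) / det(I−A) ≈
  [   1.6039     0.4228     0.3594     0.2066]
  [   0.4045     1.3250     0.1263     0.3905]
  [   0.1057     0.0920     1.0782     0.0314]
  [   0.4131     0.2514     0.2137     1.2039]
x = (I − A)⁻¹ d = adj(I−A)·d / det(I−A), with det(I−A) = 0.4375375:
  x_C = (0.701750·75 + 0.185000·95 + 0.157250·65 + 0.090375·70) / 0.4375375 = 86.75375 / 0.4375375 ≈ 198.28
  x_P = (0.177000·75 + 0.579750·95 + 0.055250·65 + 0.170875·70) / 0.4375375 = 83.90375 / 0.4375375 ≈ 191.76
  x_A = (0.046250·75 + 0.040250·95 + 0.471750·65 + 0.013750·70) / 0.4375375 = 38.91875 / 0.4375375 ≈ 88.95
  x_R = (0.180750·75 + 0.110000·95 + 0.093500·65 + 0.526750·70) / 0.4375375 = 66.95625 / 0.4375375 ≈ 153.03

x_A = 88.95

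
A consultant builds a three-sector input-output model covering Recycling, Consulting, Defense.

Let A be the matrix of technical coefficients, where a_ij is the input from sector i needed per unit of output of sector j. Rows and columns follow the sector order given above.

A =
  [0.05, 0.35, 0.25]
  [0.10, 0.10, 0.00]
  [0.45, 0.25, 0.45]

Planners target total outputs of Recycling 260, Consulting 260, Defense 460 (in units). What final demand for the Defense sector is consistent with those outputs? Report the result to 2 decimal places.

I − A =
  [   0.95    -0.35    -0.25]
  [  -0.10     0.90     0.00]
  [  -0.45    -0.25     0.55]
d = (I − A) x:
  d_1 = (+0.95)·260 + (-0.35)·260 + (-0.25)·460 = 41.00
  d_2 = (-0.10)·260 + (+0.90)·260 + (+0.00)·460 = 208.00
  d_3 = (-0.45)·260 + (-0.25)·260 + (+0.55)·460 = 71.00

d_3 = 71.00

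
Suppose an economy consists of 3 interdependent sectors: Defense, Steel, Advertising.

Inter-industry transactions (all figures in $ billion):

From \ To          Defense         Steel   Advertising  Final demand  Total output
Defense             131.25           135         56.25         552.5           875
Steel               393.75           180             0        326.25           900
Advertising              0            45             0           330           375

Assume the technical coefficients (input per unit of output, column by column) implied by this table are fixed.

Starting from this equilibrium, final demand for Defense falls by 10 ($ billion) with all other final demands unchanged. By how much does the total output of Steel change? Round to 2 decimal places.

Δx_2 = -7.39

Technical coefficients a_ij = z_ij / X_j:
  a_11 = 131.25/875 = 0.15, a_21 = 393.75/875 = 0.45, a_31 = 0/875 = 0.00
  a_12 = 135/900 = 0.15, a_22 = 180/900 = 0.20, a_32 = 45/900 = 0.05
  a_13 = 56.25/375 = 0.15, a_23 = 0/375 = 0.00, a_33 = 0/375 = 0.00
I − A =
  [   0.85    -0.15    -0.15]
  [  -0.45     0.80     0.00]
  [   0.00    -0.05     1.00]
Cofactors of I−A, C_ij = (−1)^(i+j)·(minor ij) (rows/columns in the sector order above):
  C_11 = (0.80)(1.00) − (0.00)(-0.05) = 0.8000
  C_12 = −[(-0.45)(1.00) − (0.00)(0.00)] = 0.4500
  C_13 = (-0.45)(-0.05) − (0.80)(0.00) = 0.0225
  C_21 = −[(-0.15)(1.00) − (-0.15)(-0.05)] = 0.1575
  C_22 = (0.85)(1.00) − (-0.15)(0.00) = 0.8500
  C_23 = −[(0.85)(-0.05) − (-0.15)(0.00)] = 0.0425
  C_31 = (-0.15)(0.00) − (-0.15)(0.80) = 0.1200
  C_32 = −[(0.85)(0.00) − (-0.15)(-0.45)] = 0.0675
  C_33 = (0.85)(0.80) − (-0.15)(-0.45) = 0.6125
det(I−A) = Σ_j (I−A)_1j·C_1j = (0.85)(0.8000) + (-0.15)(0.4500) + (-0.15)(0.0225) = 0.609125
adj(I−A) = Cᵀ =
  [ 0.8000   0.1575   0.1200]
  [ 0.4500   0.8500   0.0675]
  [ 0.0225   0.0425   0.6125]
(I − A)⁻¹ = adj(I−A) / det(I−A) ≈
  [   1.3134     0.2586     0.1970]
  [   0.7388     1.3954     0.1108]
  [   0.0369     0.0698     1.0055]
Δx = (I − A)⁻¹ Δd with Δd having -10 in the Defense component and 0 elsewhere.
So Δx_2 = L_21 · (-10), where L_21 = adj(I−A)_21 / det(I−A) = 0.4500 / 0.609125.
Δx_2 = 0.4500 × (-10) / 0.609125 = -4.50 / 0.609125 ≈ -7.39.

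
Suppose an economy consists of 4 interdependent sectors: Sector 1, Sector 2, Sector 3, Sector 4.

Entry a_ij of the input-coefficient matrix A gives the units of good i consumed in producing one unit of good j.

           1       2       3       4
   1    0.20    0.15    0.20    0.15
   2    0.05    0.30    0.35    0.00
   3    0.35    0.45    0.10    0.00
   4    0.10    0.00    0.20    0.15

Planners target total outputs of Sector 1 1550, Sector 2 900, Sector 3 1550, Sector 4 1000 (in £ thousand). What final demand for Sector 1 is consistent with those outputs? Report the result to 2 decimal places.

I − A =
  [   0.80    -0.15    -0.20    -0.15]
  [  -0.05     0.70    -0.35     0.00]
  [  -0.35    -0.45     0.90     0.00]
  [  -0.10     0.00    -0.20     0.85]
d = (I − A) x:
  d_1 = (+0.80)·1550 + (-0.15)·900 + (-0.20)·1550 + (-0.15)·1000 = 645.00
  d_2 = (-0.05)·1550 + (+0.70)·900 + (-0.35)·1550 + (+0.00)·1000 = 10.00
  d_3 = (-0.35)·1550 + (-0.45)·900 + (+0.90)·1550 + (+0.00)·1000 = 447.50
  d_4 = (-0.10)·1550 + (+0.00)·900 + (-0.20)·1550 + (+0.85)·1000 = 385.00

d_1 = 645.00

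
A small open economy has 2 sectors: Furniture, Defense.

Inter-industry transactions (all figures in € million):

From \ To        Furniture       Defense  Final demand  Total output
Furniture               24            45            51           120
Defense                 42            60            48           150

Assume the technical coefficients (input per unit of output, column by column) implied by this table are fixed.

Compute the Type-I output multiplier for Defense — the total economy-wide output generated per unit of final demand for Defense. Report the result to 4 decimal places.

Technical coefficients a_ij = z_ij / X_j:
  a_FF = 24/120 = 0.20, a_DF = 42/120 = 0.35
  a_FD = 45/150 = 0.30, a_DD = 60/150 = 0.40
I − A =
  [   0.80    -0.30]
  [  -0.35     0.60]
det(I−A) = (0.80)(0.60) − (-0.30)(-0.35) = 0.3750
adj(I−A) = [[0.60, 0.30], [0.35, 0.80]]
(I − A)⁻¹ = adj(I−A) / det(I−A) ≈
  [   1.60000     0.80000]
  [   0.93333     2.13333]
The output multiplier for sector j is the column-j sum of the Leontief inverse (I − A)⁻¹ = adj(I−A) / det(I−A).
Column D of adj(I−A): (0.30, 0.80); det(I−A) = 0.3750.
m_D = (0.30 + 0.80) / 0.3750 = 1.10 / 0.3750 ≈ 2.9333.

m_D = 2.9333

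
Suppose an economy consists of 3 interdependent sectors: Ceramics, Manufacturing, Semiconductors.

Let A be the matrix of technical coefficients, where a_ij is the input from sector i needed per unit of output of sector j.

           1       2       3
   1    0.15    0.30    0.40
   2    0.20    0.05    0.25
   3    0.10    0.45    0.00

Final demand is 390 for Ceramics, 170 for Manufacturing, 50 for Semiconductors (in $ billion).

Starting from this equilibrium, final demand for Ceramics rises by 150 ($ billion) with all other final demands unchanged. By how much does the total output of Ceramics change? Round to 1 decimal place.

Δx_1 = 220.2

I − A =
  [   0.85    -0.30    -0.40]
  [  -0.20     0.95    -0.25]
  [  -0.10    -0.45     1.00]
Cofactors of I−A, C_ij = (−1)^(i+j)·(minor ij) (rows/columns in the sector order above):
  C_11 = (0.95)(1.00) − (-0.25)(-0.45) = 0.8375
  C_12 = −[(-0.20)(1.00) − (-0.25)(-0.10)] = 0.2250
  C_13 = (-0.20)(-0.45) − (0.95)(-0.10) = 0.1850
  C_21 = −[(-0.30)(1.00) − (-0.40)(-0.45)] = 0.4800
  C_22 = (0.85)(1.00) − (-0.40)(-0.10) = 0.8100
  C_23 = −[(0.85)(-0.45) − (-0.30)(-0.10)] = 0.4125
  C_31 = (-0.30)(-0.25) − (-0.40)(0.95) = 0.4550
  C_32 = −[(0.85)(-0.25) − (-0.40)(-0.20)] = 0.2925
  C_33 = (0.85)(0.95) − (-0.30)(-0.20) = 0.7475
det(I−A) = Σ_j (I−A)_1j·C_1j = (0.85)(0.8375) + (-0.30)(0.2250) + (-0.40)(0.1850) = 0.570375
adj(I−A) = Cᵀ =
  [ 0.8375   0.4800   0.4550]
  [ 0.2250   0.8100   0.2925]
  [ 0.1850   0.4125   0.7475]
(I − A)⁻¹ = adj(I−A) / det(I−A) ≈
  [   1.4683     0.8416     0.7977]
  [   0.3945     1.4201     0.5128]
  [   0.3243     0.7232     1.3105]
Δx = (I − A)⁻¹ Δd with Δd having +150 in the Ceramics component and 0 elsewhere.
So Δx_1 = L_11 · (+150), where L_11 = adj(I−A)_11 / det(I−A) = 0.8375 / 0.570375.
Δx_1 = 0.8375 × (+150) / 0.570375 = 125.625 / 0.570375 ≈ 220.2.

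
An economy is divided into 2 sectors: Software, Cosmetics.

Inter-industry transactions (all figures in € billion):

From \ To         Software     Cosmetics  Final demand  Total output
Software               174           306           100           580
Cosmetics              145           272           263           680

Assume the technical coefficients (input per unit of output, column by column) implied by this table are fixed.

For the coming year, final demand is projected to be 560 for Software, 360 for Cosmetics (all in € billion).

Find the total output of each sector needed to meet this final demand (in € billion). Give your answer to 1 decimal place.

x_1 = 1619.5, x_2 = 1274.8

Technical coefficients a_ij = z_ij / X_j:
  a_11 = 174/580 = 0.30, a_21 = 145/580 = 0.25
  a_12 = 306/680 = 0.45, a_22 = 272/680 = 0.40
I − A =
  [   0.70    -0.45]
  [  -0.25     0.60]
det(I−A) = (0.70)(0.60) − (-0.45)(-0.25) = 0.3075
adj(I−A) = [[0.60, 0.45], [0.25, 0.70]]
(I − A)⁻¹ = adj(I−A) / det(I−A) ≈
  [   1.9512     1.4634]
  [   0.8130     2.2764]
x = (I − A)⁻¹ d = adj(I−A)·d / det(I−A), with det(I−A) = 0.3075:
  x_1 = (0.60·560 + 0.45·360) / 0.3075 = 498.00 / 0.3075 ≈ 1619.5
  x_2 = (0.25·560 + 0.70·360) / 0.3075 = 392.00 / 0.3075 ≈ 1274.8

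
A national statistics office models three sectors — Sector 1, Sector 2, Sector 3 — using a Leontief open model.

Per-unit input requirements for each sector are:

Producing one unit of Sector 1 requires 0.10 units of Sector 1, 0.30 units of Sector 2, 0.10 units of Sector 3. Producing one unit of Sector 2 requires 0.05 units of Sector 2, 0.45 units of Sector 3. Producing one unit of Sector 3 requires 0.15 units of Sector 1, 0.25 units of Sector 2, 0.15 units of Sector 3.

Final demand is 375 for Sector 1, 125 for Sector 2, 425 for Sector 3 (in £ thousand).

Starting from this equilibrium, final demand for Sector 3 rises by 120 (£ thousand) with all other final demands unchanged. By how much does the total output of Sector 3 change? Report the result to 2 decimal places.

I − A =
  [   0.90     0.00    -0.15]
  [  -0.30     0.95    -0.25]
  [  -0.10    -0.45     0.85]
Cofactors of I−A, C_ij = (−1)^(i+j)·(minor ij) (rows/columns in the sector order above):
  C_11 = (0.95)(0.85) − (-0.25)(-0.45) = 0.6950
  C_12 = −[(-0.30)(0.85) − (-0.25)(-0.10)] = 0.2800
  C_13 = (-0.30)(-0.45) − (0.95)(-0.10) = 0.2300
  C_21 = −[(0.00)(0.85) − (-0.15)(-0.45)] = 0.0675
  C_22 = (0.90)(0.85) − (-0.15)(-0.10) = 0.7500
  C_23 = −[(0.90)(-0.45) − (0.00)(-0.10)] = 0.4050
  C_31 = (0.00)(-0.25) − (-0.15)(0.95) = 0.1425
  C_32 = −[(0.90)(-0.25) − (-0.15)(-0.30)] = 0.2700
  C_33 = (0.90)(0.95) − (0.00)(-0.30) = 0.8550
det(I−A) = Σ_j (I−A)_1j·C_1j = (0.90)(0.6950) + (0.00)(0.2800) + (-0.15)(0.2300) = 0.5910
adj(I−A) = Cᵀ =
  [ 0.6950   0.0675   0.1425]
  [ 0.2800   0.7500   0.2700]
  [ 0.2300   0.4050   0.8550]
(I − A)⁻¹ = adj(I−A) / det(I−A) ≈
  [   1.1760     0.1142     0.2411]
  [   0.4738     1.2690     0.4569]
  [   0.3892     0.6853     1.4467]
Δx = (I − A)⁻¹ Δd with Δd having +120 in the Sector 3 component and 0 elsewhere.
So Δx_3 = L_33 · (+120), where L_33 = adj(I−A)_33 / det(I−A) = 0.8550 / 0.5910.
Δx_3 = 0.8550 × (+120) / 0.5910 = 102.60 / 0.5910 ≈ 173.60.

Δx_3 = 173.60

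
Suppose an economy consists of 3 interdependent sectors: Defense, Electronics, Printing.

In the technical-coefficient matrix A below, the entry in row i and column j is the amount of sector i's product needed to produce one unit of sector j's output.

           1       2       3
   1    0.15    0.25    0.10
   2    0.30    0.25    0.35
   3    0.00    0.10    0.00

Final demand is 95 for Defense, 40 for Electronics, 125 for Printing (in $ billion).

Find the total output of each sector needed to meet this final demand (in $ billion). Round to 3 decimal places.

x_1 = 186.196, x_2 = 195.257, x_3 = 144.526

I − A =
  [   0.85    -0.25    -0.10]
  [  -0.30     0.75    -0.35]
  [   0.00    -0.10     1.00]
Cofactors of I−A, C_ij = (−1)^(i+j)·(minor ij) (rows/columns in the sector order above):
  C_11 = (0.75)(1.00) − (-0.35)(-0.10) = 0.7150
  C_12 = −[(-0.30)(1.00) − (-0.35)(0.00)] = 0.3000
  C_13 = (-0.30)(-0.10) − (0.75)(0.00) = 0.0300
  C_21 = −[(-0.25)(1.00) − (-0.10)(-0.10)] = 0.2600
  C_22 = (0.85)(1.00) − (-0.10)(0.00) = 0.8500
  C_23 = −[(0.85)(-0.10) − (-0.25)(0.00)] = 0.0850
  C_31 = (-0.25)(-0.35) − (-0.10)(0.75) = 0.1625
  C_32 = −[(0.85)(-0.35) − (-0.10)(-0.30)] = 0.3275
  C_33 = (0.85)(0.75) − (-0.25)(-0.30) = 0.5625
det(I−A) = Σ_j (I−A)_1j·C_1j = (0.85)(0.7150) + (-0.25)(0.3000) + (-0.10)(0.0300) = 0.52975
adj(I−A) = Cᵀ =
  [ 0.7150   0.2600   0.1625]
  [ 0.3000   0.8500   0.3275]
  [ 0.0300   0.0850   0.5625]
(I − A)⁻¹ = adj(I−A) / det(I−A) ≈
  [   1.3497     0.4908     0.3067]
  [   0.5663     1.6045     0.6182]
  [   0.0566     0.1605     1.0618]
x = (I − A)⁻¹ d = adj(I−A)·d / det(I−A), with det(I−A) = 0.52975:
  x_1 = (0.7150·95 + 0.2600·40 + 0.1625·125) / 0.52975 = 98.6375 / 0.52975 ≈ 186.196
  x_2 = (0.3000·95 + 0.8500·40 + 0.3275·125) / 0.52975 = 103.4375 / 0.52975 ≈ 195.257
  x_3 = (0.0300·95 + 0.0850·40 + 0.5625·125) / 0.52975 = 76.5625 / 0.52975 ≈ 144.526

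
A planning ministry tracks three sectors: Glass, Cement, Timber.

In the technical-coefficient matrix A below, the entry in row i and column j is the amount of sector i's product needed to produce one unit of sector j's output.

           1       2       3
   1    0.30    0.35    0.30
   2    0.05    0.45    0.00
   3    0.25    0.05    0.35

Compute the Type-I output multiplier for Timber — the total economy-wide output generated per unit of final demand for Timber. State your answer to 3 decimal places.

I − A =
  [   0.70    -0.35    -0.30]
  [  -0.05     0.55     0.00]
  [  -0.25    -0.05     0.65]
Cofactors of I−A, C_ij = (−1)^(i+j)·(minor ij) (rows/columns in the sector order above):
  C_11 = (0.55)(0.65) − (0.00)(-0.05) = 0.3575
  C_12 = −[(-0.05)(0.65) − (0.00)(-0.25)] = 0.0325
  C_13 = (-0.05)(-0.05) − (0.55)(-0.25) = 0.1400
  C_21 = −[(-0.35)(0.65) − (-0.30)(-0.05)] = 0.2425
  C_22 = (0.70)(0.65) − (-0.30)(-0.25) = 0.3800
  C_23 = −[(0.70)(-0.05) − (-0.35)(-0.25)] = 0.1225
  C_31 = (-0.35)(0.00) − (-0.30)(0.55) = 0.1650
  C_32 = −[(0.70)(0.00) − (-0.30)(-0.05)] = 0.0150
  C_33 = (0.70)(0.55) − (-0.35)(-0.05) = 0.3675
det(I−A) = Σ_j (I−A)_1j·C_1j = (0.70)(0.3575) + (-0.35)(0.0325) + (-0.30)(0.1400) = 0.196875
adj(I−A) = Cᵀ =
  [ 0.3575   0.2425   0.1650]
  [ 0.0325   0.3800   0.0150]
  [ 0.1400   0.1225   0.3675]
(I − A)⁻¹ = adj(I−A) / det(I−A) ≈
  [   1.8159     1.2317     0.8381]
  [   0.1651     1.9302     0.0762]
  [   0.7111     0.6222     1.8667]
The output multiplier for sector j is the column-j sum of the Leontief inverse (I − A)⁻¹ = adj(I−A) / det(I−A).
Column 3 of adj(I−A): (0.1650, 0.0150, 0.3675); det(I−A) = 0.196875.
m_3 = (0.1650 + 0.0150 + 0.3675) / 0.196875 = 0.5475 / 0.196875 ≈ 2.781.

m_3 = 2.781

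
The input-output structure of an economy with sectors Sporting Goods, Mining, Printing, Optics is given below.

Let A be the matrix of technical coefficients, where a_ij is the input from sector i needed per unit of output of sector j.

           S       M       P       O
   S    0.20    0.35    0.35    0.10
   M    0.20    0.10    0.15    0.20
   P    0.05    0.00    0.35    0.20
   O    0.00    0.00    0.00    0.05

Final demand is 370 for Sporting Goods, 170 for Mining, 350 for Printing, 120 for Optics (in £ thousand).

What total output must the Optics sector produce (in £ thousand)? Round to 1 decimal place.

I − A =
  [   0.80    -0.35    -0.35    -0.10]
  [  -0.20     0.90    -0.15    -0.20]
  [  -0.05     0.00     0.65    -0.20]
  [   0.00     0.00     0.00     0.95]
Compute the cofactors C_ij = (−1)^(i+j)·(3×3 minor ij) of I−A; the adjugate is their transpose:
adj(I−A) = Cᵀ =
  [ 0.555750   0.216125   0.349125   0.177500]
  [ 0.130625   0.477375   0.180500   0.152250]
  [ 0.042750   0.016625   0.617500   0.138000]
  [ 0.000000   0.000000   0.000000   0.404125]
det(I−A) = Σ_j (I−A)_1j·C_1j = (0.80)(0.555750) + (-0.35)(0.130625) + (-0.35)(0.042750) + (-0.10)(0.000000) = 0.38391875
(I − A)⁻¹ = adj(I−A) / det(I−A) ≈
  [   1.4476     0.5629     0.9094     0.4623]
  [   0.3402     1.2434     0.4702     0.3966]
  [   0.1114     0.0433     1.6084     0.3595]
  [   0.0000     0.0000     0.0000     1.0526]
x = (I − A)⁻¹ d = adj(I−A)·d / det(I−A), with det(I−A) = 0.38391875:
  x_S = (0.555750·370 + 0.216125·170 + 0.349125·350 + 0.177500·120) / 0.38391875 = 385.8625 / 0.38391875 ≈ 1005.1
  x_M = (0.130625·370 + 0.477375·170 + 0.180500·350 + 0.152250·120) / 0.38391875 = 210.93 / 0.38391875 ≈ 549.4
  x_P = (0.042750·370 + 0.016625·170 + 0.617500·350 + 0.138000·120) / 0.38391875 = 251.32875 / 0.38391875 ≈ 654.6
  x_O = (0.000000·370 + 0.000000·170 + 0.000000·350 + 0.404125·120) / 0.38391875 = 48.495 / 0.38391875 ≈ 126.3

x_O = 126.3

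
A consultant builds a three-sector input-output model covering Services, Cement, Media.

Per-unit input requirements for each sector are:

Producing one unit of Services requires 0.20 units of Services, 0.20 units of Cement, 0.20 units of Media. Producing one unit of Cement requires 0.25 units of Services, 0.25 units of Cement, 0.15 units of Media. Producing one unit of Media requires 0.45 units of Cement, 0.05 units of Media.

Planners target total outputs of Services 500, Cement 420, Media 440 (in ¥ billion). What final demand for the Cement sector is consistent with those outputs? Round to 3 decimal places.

I − A =
  [   0.80    -0.25     0.00]
  [  -0.20     0.75    -0.45]
  [  -0.20    -0.15     0.95]
d = (I − A) x:
  d_1 = (+0.80)·500 + (-0.25)·420 + (+0.00)·440 = 295.000
  d_2 = (-0.20)·500 + (+0.75)·420 + (-0.45)·440 = 17.000
  d_3 = (-0.20)·500 + (-0.15)·420 + (+0.95)·440 = 255.000

d_2 = 17.000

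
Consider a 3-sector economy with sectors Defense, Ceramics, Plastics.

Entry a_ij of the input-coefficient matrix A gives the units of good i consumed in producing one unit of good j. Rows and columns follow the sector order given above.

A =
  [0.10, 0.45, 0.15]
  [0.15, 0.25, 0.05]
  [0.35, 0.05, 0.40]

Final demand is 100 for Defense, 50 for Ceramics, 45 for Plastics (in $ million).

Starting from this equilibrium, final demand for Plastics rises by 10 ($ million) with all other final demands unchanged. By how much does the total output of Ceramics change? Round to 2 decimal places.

I − A =
  [   0.90    -0.45    -0.15]
  [  -0.15     0.75    -0.05]
  [  -0.35    -0.05     0.60]
Cofactors of I−A, C_ij = (−1)^(i+j)·(minor ij) (rows/columns in the sector order above):
  C_11 = (0.75)(0.60) − (-0.05)(-0.05) = 0.4475
  C_12 = −[(-0.15)(0.60) − (-0.05)(-0.35)] = 0.1075
  C_13 = (-0.15)(-0.05) − (0.75)(-0.35) = 0.2700
  C_21 = −[(-0.45)(0.60) − (-0.15)(-0.05)] = 0.2775
  C_22 = (0.90)(0.60) − (-0.15)(-0.35) = 0.4875
  C_23 = −[(0.90)(-0.05) − (-0.45)(-0.35)] = 0.2025
  C_31 = (-0.45)(-0.05) − (-0.15)(0.75) = 0.1350
  C_32 = −[(0.90)(-0.05) − (-0.15)(-0.15)] = 0.0675
  C_33 = (0.90)(0.75) − (-0.45)(-0.15) = 0.6075
det(I−A) = Σ_j (I−A)_1j·C_1j = (0.90)(0.4475) + (-0.45)(0.1075) + (-0.15)(0.2700) = 0.313875
adj(I−A) = Cᵀ =
  [ 0.4475   0.2775   0.1350]
  [ 0.1075   0.4875   0.0675]
  [ 0.2700   0.2025   0.6075]
(I − A)⁻¹ = adj(I−A) / det(I−A) ≈
  [   1.4257     0.8841     0.4301]
  [   0.3425     1.5532     0.2151]
  [   0.8602     0.6452     1.9355]
Δx = (I − A)⁻¹ Δd with Δd having +10 in the Plastics component and 0 elsewhere.
So Δx_C = L_CP · (+10), where L_CP = adj(I−A)_CP / det(I−A) = 0.0675 / 0.313875.
Δx_C = 0.0675 × (+10) / 0.313875 = 0.675 / 0.313875 ≈ 2.15.

Δx_C = 2.15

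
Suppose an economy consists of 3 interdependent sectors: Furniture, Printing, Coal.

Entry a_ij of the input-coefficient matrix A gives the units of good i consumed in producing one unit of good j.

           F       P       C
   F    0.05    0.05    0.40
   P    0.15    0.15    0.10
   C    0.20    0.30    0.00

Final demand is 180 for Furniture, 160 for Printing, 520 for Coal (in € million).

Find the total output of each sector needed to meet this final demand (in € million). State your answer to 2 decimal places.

x_F = 517.46, x_P = 365.81, x_C = 733.24

I − A =
  [   0.95    -0.05    -0.40]
  [  -0.15     0.85    -0.10]
  [  -0.20    -0.30     1.00]
Cofactors of I−A, C_ij = (−1)^(i+j)·(minor ij) (rows/columns in the sector order above):
  C_11 = (0.85)(1.00) − (-0.10)(-0.30) = 0.8200
  C_12 = −[(-0.15)(1.00) − (-0.10)(-0.20)] = 0.1700
  C_13 = (-0.15)(-0.30) − (0.85)(-0.20) = 0.2150
  C_21 = −[(-0.05)(1.00) − (-0.40)(-0.30)] = 0.1700
  C_22 = (0.95)(1.00) − (-0.40)(-0.20) = 0.8700
  C_23 = −[(0.95)(-0.30) − (-0.05)(-0.20)] = 0.2950
  C_31 = (-0.05)(-0.10) − (-0.40)(0.85) = 0.3450
  C_32 = −[(0.95)(-0.10) − (-0.40)(-0.15)] = 0.1550
  C_33 = (0.95)(0.85) − (-0.05)(-0.15) = 0.8000
det(I−A) = Σ_j (I−A)_1j·C_1j = (0.95)(0.8200) + (-0.05)(0.1700) + (-0.40)(0.2150) = 0.6845
adj(I−A) = Cᵀ =
  [ 0.8200   0.1700   0.3450]
  [ 0.1700   0.8700   0.1550]
  [ 0.2150   0.2950   0.8000]
(I − A)⁻¹ = adj(I−A) / det(I−A) ≈
  [   1.1980     0.2484     0.5040]
  [   0.2484     1.2710     0.2264]
  [   0.3141     0.4310     1.1687]
x = (I − A)⁻¹ d = adj(I−A)·d / det(I−A), with det(I−A) = 0.6845:
  x_F = (0.8200·180 + 0.1700·160 + 0.3450·520) / 0.6845 = 354.20 / 0.6845 ≈ 517.46
  x_P = (0.1700·180 + 0.8700·160 + 0.1550·520) / 0.6845 = 250.40 / 0.6845 ≈ 365.81
  x_C = (0.2150·180 + 0.2950·160 + 0.8000·520) / 0.6845 = 501.90 / 0.6845 ≈ 733.24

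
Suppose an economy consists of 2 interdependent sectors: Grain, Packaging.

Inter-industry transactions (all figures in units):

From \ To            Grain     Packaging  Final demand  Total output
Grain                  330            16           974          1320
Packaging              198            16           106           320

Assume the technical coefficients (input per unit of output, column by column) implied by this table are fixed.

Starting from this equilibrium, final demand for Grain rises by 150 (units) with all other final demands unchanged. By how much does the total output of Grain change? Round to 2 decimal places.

Δx_G = 202.13

Technical coefficients a_ij = z_ij / X_j:
  a_GG = 330/1320 = 0.25, a_PG = 198/1320 = 0.15
  a_GP = 16/320 = 0.05, a_PP = 16/320 = 0.05
I − A =
  [   0.75    -0.05]
  [  -0.15     0.95]
det(I−A) = (0.75)(0.95) − (-0.05)(-0.15) = 0.7050
adj(I−A) = [[0.95, 0.05], [0.15, 0.75]]
(I − A)⁻¹ = adj(I−A) / det(I−A) ≈
  [   1.3475     0.0709]
  [   0.2128     1.0638]
Δx = (I − A)⁻¹ Δd with Δd having +150 in the Grain component and 0 elsewhere.
So Δx_G = L_GG · (+150), where L_GG = adj(I−A)_GG / det(I−A) = 0.95 / 0.7050.
Δx_G = 0.95 × (+150) / 0.7050 = 142.50 / 0.7050 ≈ 202.13.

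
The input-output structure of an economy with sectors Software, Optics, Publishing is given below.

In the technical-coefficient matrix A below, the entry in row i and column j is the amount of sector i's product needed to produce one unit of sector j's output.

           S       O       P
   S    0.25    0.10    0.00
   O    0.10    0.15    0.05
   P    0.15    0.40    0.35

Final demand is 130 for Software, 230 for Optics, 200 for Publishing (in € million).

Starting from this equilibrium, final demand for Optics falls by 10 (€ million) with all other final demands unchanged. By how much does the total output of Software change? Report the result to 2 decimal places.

I − A =
  [   0.75    -0.10     0.00]
  [  -0.10     0.85    -0.05]
  [  -0.15    -0.40     0.65]
Cofactors of I−A, C_ij = (−1)^(i+j)·(minor ij) (rows/columns in the sector order above):
  C_11 = (0.85)(0.65) − (-0.05)(-0.40) = 0.5325
  C_12 = −[(-0.10)(0.65) − (-0.05)(-0.15)] = 0.0725
  C_13 = (-0.10)(-0.40) − (0.85)(-0.15) = 0.1675
  C_21 = −[(-0.10)(0.65) − (0.00)(-0.40)] = 0.0650
  C_22 = (0.75)(0.65) − (0.00)(-0.15) = 0.4875
  C_23 = −[(0.75)(-0.40) − (-0.10)(-0.15)] = 0.3150
  C_31 = (-0.10)(-0.05) − (0.00)(0.85) = 0.0050
  C_32 = −[(0.75)(-0.05) − (0.00)(-0.10)] = 0.0375
  C_33 = (0.75)(0.85) − (-0.10)(-0.10) = 0.6275
det(I−A) = Σ_j (I−A)_1j·C_1j = (0.75)(0.5325) + (-0.10)(0.0725) + (0.00)(0.1675) = 0.392125
adj(I−A) = Cᵀ =
  [ 0.5325   0.0650   0.0050]
  [ 0.0725   0.4875   0.0375]
  [ 0.1675   0.3150   0.6275]
(I − A)⁻¹ = adj(I−A) / det(I−A) ≈
  [   1.3580     0.1658     0.0128]
  [   0.1849     1.2432     0.0956]
  [   0.4272     0.8033     1.6003]
Δx = (I − A)⁻¹ Δd with Δd having -10 in the Optics component and 0 elsewhere.
So Δx_S = L_SO · (-10), where L_SO = adj(I−A)_SO / det(I−A) = 0.0650 / 0.392125.
Δx_S = 0.0650 × (-10) / 0.392125 = -0.65 / 0.392125 ≈ -1.66.

Δx_S = -1.66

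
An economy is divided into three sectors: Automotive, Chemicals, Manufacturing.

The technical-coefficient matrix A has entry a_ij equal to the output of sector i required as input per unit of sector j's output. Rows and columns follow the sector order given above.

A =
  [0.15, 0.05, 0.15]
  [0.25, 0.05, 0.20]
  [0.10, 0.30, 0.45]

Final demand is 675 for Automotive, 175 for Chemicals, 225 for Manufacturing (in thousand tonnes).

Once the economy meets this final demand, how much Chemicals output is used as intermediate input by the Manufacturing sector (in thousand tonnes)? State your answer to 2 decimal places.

I − A =
  [   0.85    -0.05    -0.15]
  [  -0.25     0.95    -0.20]
  [  -0.10    -0.30     0.55]
Cofactors of I−A, C_ij = (−1)^(i+j)·(minor ij) (rows/columns in the sector order above):
  C_11 = (0.95)(0.55) − (-0.20)(-0.30) = 0.4625
  C_12 = −[(-0.25)(0.55) − (-0.20)(-0.10)] = 0.1575
  C_13 = (-0.25)(-0.30) − (0.95)(-0.10) = 0.1700
  C_21 = −[(-0.05)(0.55) − (-0.15)(-0.30)] = 0.0725
  C_22 = (0.85)(0.55) − (-0.15)(-0.10) = 0.4525
  C_23 = −[(0.85)(-0.30) − (-0.05)(-0.10)] = 0.2600
  C_31 = (-0.05)(-0.20) − (-0.15)(0.95) = 0.1525
  C_32 = −[(0.85)(-0.20) − (-0.15)(-0.25)] = 0.2075
  C_33 = (0.85)(0.95) − (-0.05)(-0.25) = 0.7950
det(I−A) = Σ_j (I−A)_1j·C_1j = (0.85)(0.4625) + (-0.05)(0.1575) + (-0.15)(0.1700) = 0.35975
adj(I−A) = Cᵀ =
  [ 0.4625   0.0725   0.1525]
  [ 0.1575   0.4525   0.2075]
  [ 0.1700   0.2600   0.7950]
(I − A)⁻¹ = adj(I−A) / det(I−A) ≈
  [   1.2856     0.2015     0.4239]
  [   0.4378     1.2578     0.5768]
  [   0.4726     0.7227     2.2099]
First solve x = (I − A)⁻¹ d = adj(I−A)·d / det(I−A); in particular x_3 = (0.1700·675 + 0.2600·175 + 0.7950·225) / 0.35975 = 339.125 / 0.35975 ≈ 942.6685.
Intermediate flow from 2 to 3: z_23 = a_23 · x_3 = 0.20 × 339.125 / 0.35975 = 67.825 / 0.35975 ≈ 188.53.

z_23 = 188.53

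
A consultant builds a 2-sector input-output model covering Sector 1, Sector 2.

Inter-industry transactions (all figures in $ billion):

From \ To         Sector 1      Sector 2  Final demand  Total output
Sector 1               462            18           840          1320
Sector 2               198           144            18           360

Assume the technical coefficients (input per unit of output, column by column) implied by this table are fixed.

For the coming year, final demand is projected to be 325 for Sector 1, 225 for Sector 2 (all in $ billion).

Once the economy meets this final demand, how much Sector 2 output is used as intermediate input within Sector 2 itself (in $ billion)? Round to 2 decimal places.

Technical coefficients a_ij = z_ij / X_j:
  a_11 = 462/1320 = 0.35, a_21 = 198/1320 = 0.15
  a_12 = 18/360 = 0.05, a_22 = 144/360 = 0.40
I − A =
  [   0.65    -0.05]
  [  -0.15     0.60]
det(I−A) = (0.65)(0.60) − (-0.05)(-0.15) = 0.3825
adj(I−A) = [[0.60, 0.05], [0.15, 0.65]]
(I − A)⁻¹ = adj(I−A) / det(I−A) ≈
  [   1.5686     0.1307]
  [   0.3922     1.6993]
First solve x = (I − A)⁻¹ d = adj(I−A)·d / det(I−A); in particular x_2 = (0.15·325 + 0.65·225) / 0.3825 = 195.00 / 0.3825 ≈ 509.8039.
Intermediate flow from 2 to 2: z_22 = a_22 · x_2 = 0.40 × 195.00 / 0.3825 = 78.00 / 0.3825 ≈ 203.92.

z_22 = 203.92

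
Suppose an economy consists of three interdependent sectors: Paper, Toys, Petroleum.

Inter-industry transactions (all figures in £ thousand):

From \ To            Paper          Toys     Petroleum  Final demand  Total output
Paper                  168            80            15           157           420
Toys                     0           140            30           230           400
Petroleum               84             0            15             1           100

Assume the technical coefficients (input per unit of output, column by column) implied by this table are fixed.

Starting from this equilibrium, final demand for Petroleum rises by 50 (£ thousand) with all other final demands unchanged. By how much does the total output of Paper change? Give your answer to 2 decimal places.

Technical coefficients a_ij = z_ij / X_j:
  a_11 = 168/420 = 0.40, a_21 = 0/420 = 0.00, a_31 = 84/420 = 0.20
  a_12 = 80/400 = 0.20, a_22 = 140/400 = 0.35, a_32 = 0/400 = 0.00
  a_13 = 15/100 = 0.15, a_23 = 30/100 = 0.30, a_33 = 15/100 = 0.15
I − A =
  [   0.60    -0.20    -0.15]
  [   0.00     0.65    -0.30]
  [  -0.20     0.00     0.85]
Cofactors of I−A, C_ij = (−1)^(i+j)·(minor ij) (rows/columns in the sector order above):
  C_11 = (0.65)(0.85) − (-0.30)(0.00) = 0.5525
  C_12 = −[(0.00)(0.85) − (-0.30)(-0.20)] = 0.0600
  C_13 = (0.00)(0.00) − (0.65)(-0.20) = 0.1300
  C_21 = −[(-0.20)(0.85) − (-0.15)(0.00)] = 0.1700
  C_22 = (0.60)(0.85) − (-0.15)(-0.20) = 0.4800
  C_23 = −[(0.60)(0.00) − (-0.20)(-0.20)] = 0.0400
  C_31 = (-0.20)(-0.30) − (-0.15)(0.65) = 0.1575
  C_32 = −[(0.60)(-0.30) − (-0.15)(0.00)] = 0.1800
  C_33 = (0.60)(0.65) − (-0.20)(0.00) = 0.3900
det(I−A) = Σ_j (I−A)_1j·C_1j = (0.60)(0.5525) + (-0.20)(0.0600) + (-0.15)(0.1300) = 0.3000
adj(I−A) = Cᵀ =
  [ 0.5525   0.1700   0.1575]
  [ 0.0600   0.4800   0.1800]
  [ 0.1300   0.0400   0.3900]
(I − A)⁻¹ = adj(I−A) / det(I−A) ≈
  [   1.8417     0.5667     0.5250]
  [   0.2000     1.6000     0.6000]
  [   0.4333     0.1333     1.3000]
Δx = (I − A)⁻¹ Δd with Δd having +50 in the Petroleum component and 0 elsewhere.
So Δx_1 = L_13 · (+50), where L_13 = adj(I−A)_13 / det(I−A) = 0.1575 / 0.3000.
Δx_1 = 0.1575 × (+50) / 0.3000 = 7.875 / 0.3000 = 26.25.

Δx_1 = 26.25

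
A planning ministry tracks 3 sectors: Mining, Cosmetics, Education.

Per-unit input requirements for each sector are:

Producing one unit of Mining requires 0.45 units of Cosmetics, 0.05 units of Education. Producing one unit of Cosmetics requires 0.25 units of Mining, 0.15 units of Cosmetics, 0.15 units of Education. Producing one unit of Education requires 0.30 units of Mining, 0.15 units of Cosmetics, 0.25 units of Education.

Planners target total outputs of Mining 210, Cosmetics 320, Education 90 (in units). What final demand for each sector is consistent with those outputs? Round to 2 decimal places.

I − A =
  [   1.00    -0.25    -0.30]
  [  -0.45     0.85    -0.15]
  [  -0.05    -0.15     0.75]
d = (I − A) x:
  d_1 = (+1.00)·210 + (-0.25)·320 + (-0.30)·90 = 103.00
  d_2 = (-0.45)·210 + (+0.85)·320 + (-0.15)·90 = 164.00
  d_3 = (-0.05)·210 + (-0.15)·320 + (+0.75)·90 = 9.00

d_1 = 103.00, d_2 = 164.00, d_3 = 9.00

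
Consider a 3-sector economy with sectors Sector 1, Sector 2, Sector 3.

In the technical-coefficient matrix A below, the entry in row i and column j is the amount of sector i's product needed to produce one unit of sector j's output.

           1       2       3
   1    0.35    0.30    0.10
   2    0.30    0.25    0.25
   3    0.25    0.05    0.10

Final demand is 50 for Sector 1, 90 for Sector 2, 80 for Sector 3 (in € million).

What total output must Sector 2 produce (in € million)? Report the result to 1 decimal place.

I − A =
  [   0.65    -0.30    -0.10]
  [  -0.30     0.75    -0.25]
  [  -0.25    -0.05     0.90]
Cofactors of I−A, C_ij = (−1)^(i+j)·(minor ij) (rows/columns in the sector order above):
  C_11 = (0.75)(0.90) − (-0.25)(-0.05) = 0.6625
  C_12 = −[(-0.30)(0.90) − (-0.25)(-0.25)] = 0.3325
  C_13 = (-0.30)(-0.05) − (0.75)(-0.25) = 0.2025
  C_21 = −[(-0.30)(0.90) − (-0.10)(-0.05)] = 0.2750
  C_22 = (0.65)(0.90) − (-0.10)(-0.25) = 0.5600
  C_23 = −[(0.65)(-0.05) − (-0.30)(-0.25)] = 0.1075
  C_31 = (-0.30)(-0.25) − (-0.10)(0.75) = 0.1500
  C_32 = −[(0.65)(-0.25) − (-0.10)(-0.30)] = 0.1925
  C_33 = (0.65)(0.75) − (-0.30)(-0.30) = 0.3975
det(I−A) = Σ_j (I−A)_1j·C_1j = (0.65)(0.6625) + (-0.30)(0.3325) + (-0.10)(0.2025) = 0.310625
adj(I−A) = Cᵀ =
  [ 0.6625   0.2750   0.1500]
  [ 0.3325   0.5600   0.1925]
  [ 0.2025   0.1075   0.3975]
(I − A)⁻¹ = adj(I−A) / det(I−A) ≈
  [   2.1328     0.8853     0.4829]
  [   1.0704     1.8028     0.6197]
  [   0.6519     0.3461     1.2797]
x = (I − A)⁻¹ d = adj(I−A)·d / det(I−A), with det(I−A) = 0.310625:
  x_1 = (0.6625·50 + 0.2750·90 + 0.1500·80) / 0.310625 = 69.875 / 0.310625 ≈ 224.9
  x_2 = (0.3325·50 + 0.5600·90 + 0.1925·80) / 0.310625 = 82.425 / 0.310625 ≈ 265.4
  x_3 = (0.2025·50 + 0.1075·90 + 0.3975·80) / 0.310625 = 51.60 / 0.310625 ≈ 166.1

x_2 = 265.4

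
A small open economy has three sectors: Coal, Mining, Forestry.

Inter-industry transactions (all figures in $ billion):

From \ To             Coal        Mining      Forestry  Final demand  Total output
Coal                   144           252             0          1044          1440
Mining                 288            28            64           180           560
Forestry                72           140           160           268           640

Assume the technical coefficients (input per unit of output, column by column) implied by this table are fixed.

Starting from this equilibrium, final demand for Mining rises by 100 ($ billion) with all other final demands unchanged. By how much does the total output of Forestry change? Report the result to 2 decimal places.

Δx_F = 45.08

Technical coefficients a_ij = z_ij / X_j:
  a_CC = 144/1440 = 0.10, a_MC = 288/1440 = 0.20, a_FC = 72/1440 = 0.05
  a_CM = 252/560 = 0.45, a_MM = 28/560 = 0.05, a_FM = 140/560 = 0.25
  a_CF = 0/640 = 0.00, a_MF = 64/640 = 0.10, a_FF = 160/640 = 0.25
I − A =
  [   0.90    -0.45     0.00]
  [  -0.20     0.95    -0.10]
  [  -0.05    -0.25     0.75]
Cofactors of I−A, C_ij = (−1)^(i+j)·(minor ij) (rows/columns in the sector order above):
  C_11 = (0.95)(0.75) − (-0.10)(-0.25) = 0.6875
  C_12 = −[(-0.20)(0.75) − (-0.10)(-0.05)] = 0.1550
  C_13 = (-0.20)(-0.25) − (0.95)(-0.05) = 0.0975
  C_21 = −[(-0.45)(0.75) − (0.00)(-0.25)] = 0.3375
  C_22 = (0.90)(0.75) − (0.00)(-0.05) = 0.6750
  C_23 = −[(0.90)(-0.25) − (-0.45)(-0.05)] = 0.2475
  C_31 = (-0.45)(-0.10) − (0.00)(0.95) = 0.0450
  C_32 = −[(0.90)(-0.10) − (0.00)(-0.20)] = 0.0900
  C_33 = (0.90)(0.95) − (-0.45)(-0.20) = 0.7650
det(I−A) = Σ_j (I−A)_1j·C_1j = (0.90)(0.6875) + (-0.45)(0.1550) + (0.00)(0.0975) = 0.5490
adj(I−A) = Cᵀ =
  [ 0.6875   0.3375   0.0450]
  [ 0.1550   0.6750   0.0900]
  [ 0.0975   0.2475   0.7650]
(I − A)⁻¹ = adj(I−A) / det(I−A) ≈
  [   1.2523     0.6148     0.0820]
  [   0.2823     1.2295     0.1639]
  [   0.1776     0.4508     1.3934]
Δx = (I − A)⁻¹ Δd with Δd having +100 in the Mining component and 0 elsewhere.
So Δx_F = L_FM · (+100), where L_FM = adj(I−A)_FM / det(I−A) = 0.2475 / 0.5490.
Δx_F = 0.2475 × (+100) / 0.5490 = 24.75 / 0.5490 ≈ 45.08.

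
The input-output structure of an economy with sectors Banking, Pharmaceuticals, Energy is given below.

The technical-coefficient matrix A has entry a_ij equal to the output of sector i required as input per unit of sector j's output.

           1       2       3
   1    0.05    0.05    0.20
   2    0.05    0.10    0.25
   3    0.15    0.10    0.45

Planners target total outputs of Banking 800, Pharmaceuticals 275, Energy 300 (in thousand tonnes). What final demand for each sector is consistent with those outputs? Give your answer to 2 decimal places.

I − A =
  [   0.95    -0.05    -0.20]
  [  -0.05     0.90    -0.25]
  [  -0.15    -0.10     0.55]
d = (I − A) x:
  d_1 = (+0.95)·800 + (-0.05)·275 + (-0.20)·300 = 686.25
  d_2 = (-0.05)·800 + (+0.90)·275 + (-0.25)·300 = 132.50
  d_3 = (-0.15)·800 + (-0.10)·275 + (+0.55)·300 = 17.50

d_1 = 686.25, d_2 = 132.50, d_3 = 17.50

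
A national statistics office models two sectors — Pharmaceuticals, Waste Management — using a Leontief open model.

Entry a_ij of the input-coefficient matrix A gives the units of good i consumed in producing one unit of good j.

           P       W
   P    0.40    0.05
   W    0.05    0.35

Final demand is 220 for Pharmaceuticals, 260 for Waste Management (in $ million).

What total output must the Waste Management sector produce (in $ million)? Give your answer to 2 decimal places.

I − A =
  [   0.60    -0.05]
  [  -0.05     0.65]
det(I−A) = (0.60)(0.65) − (-0.05)(-0.05) = 0.3875
adj(I−A) = [[0.65, 0.05], [0.05, 0.60]]
(I − A)⁻¹ = adj(I−A) / det(I−A) ≈
  [   1.6774     0.1290]
  [   0.1290     1.5484]
x = (I − A)⁻¹ d = adj(I−A)·d / det(I−A), with det(I−A) = 0.3875:
  x_P = (0.65·220 + 0.05·260) / 0.3875 = 156.00 / 0.3875 ≈ 402.58
  x_W = (0.05·220 + 0.60·260) / 0.3875 = 167.00 / 0.3875 ≈ 430.97

x_W = 430.97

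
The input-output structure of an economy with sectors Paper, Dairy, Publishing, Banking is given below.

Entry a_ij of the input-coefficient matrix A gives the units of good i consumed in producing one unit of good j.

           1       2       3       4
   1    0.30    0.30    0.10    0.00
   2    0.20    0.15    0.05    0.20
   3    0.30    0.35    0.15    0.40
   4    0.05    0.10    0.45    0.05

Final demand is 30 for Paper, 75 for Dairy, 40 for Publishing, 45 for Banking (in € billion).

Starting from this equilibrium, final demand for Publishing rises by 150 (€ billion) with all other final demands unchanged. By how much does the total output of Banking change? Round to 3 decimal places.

I − A =
  [   0.70    -0.30    -0.10     0.00]
  [  -0.20     0.85    -0.05    -0.20]
  [  -0.30    -0.35     0.85    -0.40]
  [  -0.05    -0.10    -0.45     0.95]
Compute the cofactors C_ij = (−1)^(i+j)·(3×3 minor ij) of I−A; the adjugate is their transpose:
adj(I−A) = Cᵀ =
  [ 0.46625   0.22550   0.12000   0.09800]
  [ 0.17625   0.40875   0.11625   0.13500]
  [ 0.33125   0.35225   0.49125   0.28100]
  [ 0.20000   0.22175   0.25125   0.40550]
det(I−A) = Σ_j (I−A)_1j·C_1j = (0.70)(0.46625) + (-0.30)(0.17625) + (-0.10)(0.33125) + (0.00)(0.20000) = 0.240375
(I − A)⁻¹ = adj(I−A) / det(I−A) ≈
  [   1.9397     0.9381     0.4992     0.4077]
  [   0.7332     1.7005     0.4836     0.5616]
  [   1.3781     1.4654     2.0437     1.1690]
  [   0.8320     0.9225     1.0452     1.6869]
Δx = (I − A)⁻¹ Δd with Δd having +150 in the Publishing component and 0 elsewhere.
So Δx_4 = L_43 · (+150), where L_43 = adj(I−A)_43 / det(I−A) = 0.25125 / 0.240375.
Δx_4 = 0.25125 × (+150) / 0.240375 = 37.6875 / 0.240375 ≈ 156.786.

Δx_4 = 156.786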